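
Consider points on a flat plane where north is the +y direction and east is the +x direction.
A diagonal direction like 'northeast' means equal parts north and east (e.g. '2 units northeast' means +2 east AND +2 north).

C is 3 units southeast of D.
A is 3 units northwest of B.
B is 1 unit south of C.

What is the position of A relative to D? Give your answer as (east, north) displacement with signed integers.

Answer: A is at (east=0, north=-1) relative to D.

Derivation:
Place D at the origin (east=0, north=0).
  C is 3 units southeast of D: delta (east=+3, north=-3); C at (east=3, north=-3).
  B is 1 unit south of C: delta (east=+0, north=-1); B at (east=3, north=-4).
  A is 3 units northwest of B: delta (east=-3, north=+3); A at (east=0, north=-1).
Therefore A relative to D: (east=0, north=-1).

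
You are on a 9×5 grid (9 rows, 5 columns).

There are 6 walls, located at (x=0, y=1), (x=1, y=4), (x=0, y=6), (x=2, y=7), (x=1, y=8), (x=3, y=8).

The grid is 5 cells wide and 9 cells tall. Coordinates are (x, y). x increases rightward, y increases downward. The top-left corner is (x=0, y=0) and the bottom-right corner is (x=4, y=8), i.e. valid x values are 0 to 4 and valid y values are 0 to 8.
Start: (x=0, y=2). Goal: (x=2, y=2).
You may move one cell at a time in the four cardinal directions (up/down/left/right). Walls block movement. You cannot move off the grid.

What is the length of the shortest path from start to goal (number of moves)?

BFS from (x=0, y=2) until reaching (x=2, y=2):
  Distance 0: (x=0, y=2)
  Distance 1: (x=1, y=2), (x=0, y=3)
  Distance 2: (x=1, y=1), (x=2, y=2), (x=1, y=3), (x=0, y=4)  <- goal reached here
One shortest path (2 moves): (x=0, y=2) -> (x=1, y=2) -> (x=2, y=2)

Answer: Shortest path length: 2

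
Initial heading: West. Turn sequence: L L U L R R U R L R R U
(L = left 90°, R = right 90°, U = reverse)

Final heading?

Start: West
  L (left (90° counter-clockwise)) -> South
  L (left (90° counter-clockwise)) -> East
  U (U-turn (180°)) -> West
  L (left (90° counter-clockwise)) -> South
  R (right (90° clockwise)) -> West
  R (right (90° clockwise)) -> North
  U (U-turn (180°)) -> South
  R (right (90° clockwise)) -> West
  L (left (90° counter-clockwise)) -> South
  R (right (90° clockwise)) -> West
  R (right (90° clockwise)) -> North
  U (U-turn (180°)) -> South
Final: South

Answer: Final heading: South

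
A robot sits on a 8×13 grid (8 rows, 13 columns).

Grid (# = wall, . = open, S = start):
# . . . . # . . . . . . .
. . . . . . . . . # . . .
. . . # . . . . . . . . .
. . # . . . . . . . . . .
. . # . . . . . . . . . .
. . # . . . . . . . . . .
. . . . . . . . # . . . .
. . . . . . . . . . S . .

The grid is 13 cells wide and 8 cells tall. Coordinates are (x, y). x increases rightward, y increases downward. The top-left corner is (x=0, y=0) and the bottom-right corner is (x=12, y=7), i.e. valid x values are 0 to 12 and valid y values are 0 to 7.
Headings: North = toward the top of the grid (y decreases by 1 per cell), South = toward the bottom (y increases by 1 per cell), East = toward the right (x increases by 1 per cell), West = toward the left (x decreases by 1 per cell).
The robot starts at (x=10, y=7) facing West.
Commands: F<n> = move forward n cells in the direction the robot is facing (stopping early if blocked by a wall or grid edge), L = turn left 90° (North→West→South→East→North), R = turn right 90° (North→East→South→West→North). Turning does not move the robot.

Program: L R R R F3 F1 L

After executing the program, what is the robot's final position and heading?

Answer: Final position: (x=12, y=7), facing North

Derivation:
Start: (x=10, y=7), facing West
  L: turn left, now facing South
  R: turn right, now facing West
  R: turn right, now facing North
  R: turn right, now facing East
  F3: move forward 2/3 (blocked), now at (x=12, y=7)
  F1: move forward 0/1 (blocked), now at (x=12, y=7)
  L: turn left, now facing North
Final: (x=12, y=7), facing North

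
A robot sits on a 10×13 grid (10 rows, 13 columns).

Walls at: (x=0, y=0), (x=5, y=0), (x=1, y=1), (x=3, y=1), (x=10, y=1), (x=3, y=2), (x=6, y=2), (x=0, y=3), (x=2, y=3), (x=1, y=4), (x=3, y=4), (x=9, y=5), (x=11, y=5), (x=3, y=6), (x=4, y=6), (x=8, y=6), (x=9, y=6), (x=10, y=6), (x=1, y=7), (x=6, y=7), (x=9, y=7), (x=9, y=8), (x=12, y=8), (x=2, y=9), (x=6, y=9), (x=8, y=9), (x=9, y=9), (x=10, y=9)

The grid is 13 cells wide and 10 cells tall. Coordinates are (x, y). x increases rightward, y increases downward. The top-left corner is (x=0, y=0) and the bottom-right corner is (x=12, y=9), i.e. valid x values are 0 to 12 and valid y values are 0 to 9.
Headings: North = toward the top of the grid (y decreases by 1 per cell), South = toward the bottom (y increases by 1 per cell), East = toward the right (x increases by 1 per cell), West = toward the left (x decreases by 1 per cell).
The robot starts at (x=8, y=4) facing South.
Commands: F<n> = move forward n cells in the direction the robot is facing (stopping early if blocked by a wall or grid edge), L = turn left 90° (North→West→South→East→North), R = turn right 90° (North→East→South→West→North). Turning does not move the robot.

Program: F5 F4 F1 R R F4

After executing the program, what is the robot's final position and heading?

Answer: Final position: (x=8, y=1), facing North

Derivation:
Start: (x=8, y=4), facing South
  F5: move forward 1/5 (blocked), now at (x=8, y=5)
  F4: move forward 0/4 (blocked), now at (x=8, y=5)
  F1: move forward 0/1 (blocked), now at (x=8, y=5)
  R: turn right, now facing West
  R: turn right, now facing North
  F4: move forward 4, now at (x=8, y=1)
Final: (x=8, y=1), facing North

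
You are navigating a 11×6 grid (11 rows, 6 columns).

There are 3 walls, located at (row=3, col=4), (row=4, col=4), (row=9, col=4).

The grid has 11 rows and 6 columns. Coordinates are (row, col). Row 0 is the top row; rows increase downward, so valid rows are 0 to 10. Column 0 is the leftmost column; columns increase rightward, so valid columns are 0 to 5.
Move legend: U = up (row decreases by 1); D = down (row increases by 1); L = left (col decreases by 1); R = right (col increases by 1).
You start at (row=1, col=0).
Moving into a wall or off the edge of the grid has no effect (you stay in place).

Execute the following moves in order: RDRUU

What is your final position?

Answer: Final position: (row=0, col=2)

Derivation:
Start: (row=1, col=0)
  R (right): (row=1, col=0) -> (row=1, col=1)
  D (down): (row=1, col=1) -> (row=2, col=1)
  R (right): (row=2, col=1) -> (row=2, col=2)
  U (up): (row=2, col=2) -> (row=1, col=2)
  U (up): (row=1, col=2) -> (row=0, col=2)
Final: (row=0, col=2)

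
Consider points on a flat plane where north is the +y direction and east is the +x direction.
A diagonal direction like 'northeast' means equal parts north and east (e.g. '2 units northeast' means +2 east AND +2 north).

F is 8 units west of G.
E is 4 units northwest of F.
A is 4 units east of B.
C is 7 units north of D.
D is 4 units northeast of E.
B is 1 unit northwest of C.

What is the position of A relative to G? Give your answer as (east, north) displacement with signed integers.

Place G at the origin (east=0, north=0).
  F is 8 units west of G: delta (east=-8, north=+0); F at (east=-8, north=0).
  E is 4 units northwest of F: delta (east=-4, north=+4); E at (east=-12, north=4).
  D is 4 units northeast of E: delta (east=+4, north=+4); D at (east=-8, north=8).
  C is 7 units north of D: delta (east=+0, north=+7); C at (east=-8, north=15).
  B is 1 unit northwest of C: delta (east=-1, north=+1); B at (east=-9, north=16).
  A is 4 units east of B: delta (east=+4, north=+0); A at (east=-5, north=16).
Therefore A relative to G: (east=-5, north=16).

Answer: A is at (east=-5, north=16) relative to G.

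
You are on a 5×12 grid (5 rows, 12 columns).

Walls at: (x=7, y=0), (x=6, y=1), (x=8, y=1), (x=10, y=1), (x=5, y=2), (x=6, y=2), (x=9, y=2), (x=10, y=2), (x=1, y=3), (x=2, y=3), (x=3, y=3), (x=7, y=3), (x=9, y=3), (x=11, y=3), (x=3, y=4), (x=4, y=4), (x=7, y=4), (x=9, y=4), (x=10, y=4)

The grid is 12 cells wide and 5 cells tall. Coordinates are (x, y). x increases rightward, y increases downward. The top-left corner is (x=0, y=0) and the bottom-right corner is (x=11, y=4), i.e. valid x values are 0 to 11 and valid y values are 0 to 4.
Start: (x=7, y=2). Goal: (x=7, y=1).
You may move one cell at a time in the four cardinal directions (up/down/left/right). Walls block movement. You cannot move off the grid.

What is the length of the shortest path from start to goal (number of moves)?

BFS from (x=7, y=2) until reaching (x=7, y=1):
  Distance 0: (x=7, y=2)
  Distance 1: (x=7, y=1), (x=8, y=2)  <- goal reached here
One shortest path (1 moves): (x=7, y=2) -> (x=7, y=1)

Answer: Shortest path length: 1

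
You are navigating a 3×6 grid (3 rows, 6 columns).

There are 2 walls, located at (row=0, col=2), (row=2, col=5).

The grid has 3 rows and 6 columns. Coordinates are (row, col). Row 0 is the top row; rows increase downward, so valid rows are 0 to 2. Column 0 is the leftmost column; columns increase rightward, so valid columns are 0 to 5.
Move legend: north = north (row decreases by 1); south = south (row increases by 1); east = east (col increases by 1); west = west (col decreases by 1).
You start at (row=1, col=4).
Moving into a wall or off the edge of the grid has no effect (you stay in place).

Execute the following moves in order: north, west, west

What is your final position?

Answer: Final position: (row=0, col=3)

Derivation:
Start: (row=1, col=4)
  north (north): (row=1, col=4) -> (row=0, col=4)
  west (west): (row=0, col=4) -> (row=0, col=3)
  west (west): blocked, stay at (row=0, col=3)
Final: (row=0, col=3)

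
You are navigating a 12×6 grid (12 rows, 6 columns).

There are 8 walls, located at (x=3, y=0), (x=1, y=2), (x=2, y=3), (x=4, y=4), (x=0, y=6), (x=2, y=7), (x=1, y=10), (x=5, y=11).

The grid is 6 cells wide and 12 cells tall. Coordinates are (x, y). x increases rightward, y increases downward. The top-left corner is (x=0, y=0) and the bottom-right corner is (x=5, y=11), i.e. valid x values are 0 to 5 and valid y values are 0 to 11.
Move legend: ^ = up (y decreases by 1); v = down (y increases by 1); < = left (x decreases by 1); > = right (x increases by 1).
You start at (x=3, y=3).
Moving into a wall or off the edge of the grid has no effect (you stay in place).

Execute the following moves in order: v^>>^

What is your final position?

Answer: Final position: (x=5, y=2)

Derivation:
Start: (x=3, y=3)
  v (down): (x=3, y=3) -> (x=3, y=4)
  ^ (up): (x=3, y=4) -> (x=3, y=3)
  > (right): (x=3, y=3) -> (x=4, y=3)
  > (right): (x=4, y=3) -> (x=5, y=3)
  ^ (up): (x=5, y=3) -> (x=5, y=2)
Final: (x=5, y=2)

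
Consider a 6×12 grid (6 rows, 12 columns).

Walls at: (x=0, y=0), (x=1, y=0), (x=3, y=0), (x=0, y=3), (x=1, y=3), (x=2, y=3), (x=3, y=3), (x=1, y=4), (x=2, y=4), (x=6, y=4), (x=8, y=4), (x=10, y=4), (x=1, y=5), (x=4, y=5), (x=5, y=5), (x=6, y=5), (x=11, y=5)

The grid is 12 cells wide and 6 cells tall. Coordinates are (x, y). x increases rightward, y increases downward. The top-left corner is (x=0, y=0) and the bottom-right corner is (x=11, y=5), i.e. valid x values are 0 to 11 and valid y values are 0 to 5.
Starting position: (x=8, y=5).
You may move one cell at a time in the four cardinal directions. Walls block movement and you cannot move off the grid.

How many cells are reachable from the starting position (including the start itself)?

BFS flood-fill from (x=8, y=5):
  Distance 0: (x=8, y=5)
  Distance 1: (x=7, y=5), (x=9, y=5)
  Distance 2: (x=7, y=4), (x=9, y=4), (x=10, y=5)
  Distance 3: (x=7, y=3), (x=9, y=3)
  Distance 4: (x=7, y=2), (x=9, y=2), (x=6, y=3), (x=8, y=3), (x=10, y=3)
  Distance 5: (x=7, y=1), (x=9, y=1), (x=6, y=2), (x=8, y=2), (x=10, y=2), (x=5, y=3), (x=11, y=3)
  Distance 6: (x=7, y=0), (x=9, y=0), (x=6, y=1), (x=8, y=1), (x=10, y=1), (x=5, y=2), (x=11, y=2), (x=4, y=3), (x=5, y=4), (x=11, y=4)
  Distance 7: (x=6, y=0), (x=8, y=0), (x=10, y=0), (x=5, y=1), (x=11, y=1), (x=4, y=2), (x=4, y=4)
  Distance 8: (x=5, y=0), (x=11, y=0), (x=4, y=1), (x=3, y=2), (x=3, y=4)
  Distance 9: (x=4, y=0), (x=3, y=1), (x=2, y=2), (x=3, y=5)
  Distance 10: (x=2, y=1), (x=1, y=2), (x=2, y=5)
  Distance 11: (x=2, y=0), (x=1, y=1), (x=0, y=2)
  Distance 12: (x=0, y=1)
Total reachable: 53 (grid has 55 open cells total)

Answer: Reachable cells: 53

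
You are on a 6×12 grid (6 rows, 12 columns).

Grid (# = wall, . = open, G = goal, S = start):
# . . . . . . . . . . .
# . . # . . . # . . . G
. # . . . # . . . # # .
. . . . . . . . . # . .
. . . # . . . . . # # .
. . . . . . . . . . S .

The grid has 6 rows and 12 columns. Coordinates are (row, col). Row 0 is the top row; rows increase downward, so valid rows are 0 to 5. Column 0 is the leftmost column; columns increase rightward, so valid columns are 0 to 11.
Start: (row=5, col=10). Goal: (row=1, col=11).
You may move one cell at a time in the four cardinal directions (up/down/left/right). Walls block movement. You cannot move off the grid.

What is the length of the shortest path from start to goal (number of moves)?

BFS from (row=5, col=10) until reaching (row=1, col=11):
  Distance 0: (row=5, col=10)
  Distance 1: (row=5, col=9), (row=5, col=11)
  Distance 2: (row=4, col=11), (row=5, col=8)
  Distance 3: (row=3, col=11), (row=4, col=8), (row=5, col=7)
  Distance 4: (row=2, col=11), (row=3, col=8), (row=3, col=10), (row=4, col=7), (row=5, col=6)
  Distance 5: (row=1, col=11), (row=2, col=8), (row=3, col=7), (row=4, col=6), (row=5, col=5)  <- goal reached here
One shortest path (5 moves): (row=5, col=10) -> (row=5, col=11) -> (row=4, col=11) -> (row=3, col=11) -> (row=2, col=11) -> (row=1, col=11)

Answer: Shortest path length: 5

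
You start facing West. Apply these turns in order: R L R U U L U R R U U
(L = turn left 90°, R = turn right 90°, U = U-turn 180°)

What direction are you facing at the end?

Answer: Final heading: West

Derivation:
Start: West
  R (right (90° clockwise)) -> North
  L (left (90° counter-clockwise)) -> West
  R (right (90° clockwise)) -> North
  U (U-turn (180°)) -> South
  U (U-turn (180°)) -> North
  L (left (90° counter-clockwise)) -> West
  U (U-turn (180°)) -> East
  R (right (90° clockwise)) -> South
  R (right (90° clockwise)) -> West
  U (U-turn (180°)) -> East
  U (U-turn (180°)) -> West
Final: West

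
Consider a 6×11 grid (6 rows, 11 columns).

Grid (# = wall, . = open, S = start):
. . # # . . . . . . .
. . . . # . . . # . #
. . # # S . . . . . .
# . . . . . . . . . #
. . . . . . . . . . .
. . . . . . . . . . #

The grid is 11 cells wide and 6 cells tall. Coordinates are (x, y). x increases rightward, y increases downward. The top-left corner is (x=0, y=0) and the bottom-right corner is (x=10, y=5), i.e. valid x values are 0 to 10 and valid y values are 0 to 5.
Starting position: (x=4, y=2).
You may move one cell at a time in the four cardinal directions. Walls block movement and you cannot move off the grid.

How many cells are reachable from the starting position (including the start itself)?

BFS flood-fill from (x=4, y=2):
  Distance 0: (x=4, y=2)
  Distance 1: (x=5, y=2), (x=4, y=3)
  Distance 2: (x=5, y=1), (x=6, y=2), (x=3, y=3), (x=5, y=3), (x=4, y=4)
  Distance 3: (x=5, y=0), (x=6, y=1), (x=7, y=2), (x=2, y=3), (x=6, y=3), (x=3, y=4), (x=5, y=4), (x=4, y=5)
  Distance 4: (x=4, y=0), (x=6, y=0), (x=7, y=1), (x=8, y=2), (x=1, y=3), (x=7, y=3), (x=2, y=4), (x=6, y=4), (x=3, y=5), (x=5, y=5)
  Distance 5: (x=7, y=0), (x=1, y=2), (x=9, y=2), (x=8, y=3), (x=1, y=4), (x=7, y=4), (x=2, y=5), (x=6, y=5)
  Distance 6: (x=8, y=0), (x=1, y=1), (x=9, y=1), (x=0, y=2), (x=10, y=2), (x=9, y=3), (x=0, y=4), (x=8, y=4), (x=1, y=5), (x=7, y=5)
  Distance 7: (x=1, y=0), (x=9, y=0), (x=0, y=1), (x=2, y=1), (x=9, y=4), (x=0, y=5), (x=8, y=5)
  Distance 8: (x=0, y=0), (x=10, y=0), (x=3, y=1), (x=10, y=4), (x=9, y=5)
Total reachable: 56 (grid has 56 open cells total)

Answer: Reachable cells: 56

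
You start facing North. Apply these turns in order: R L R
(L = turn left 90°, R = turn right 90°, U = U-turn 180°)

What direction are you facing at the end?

Start: North
  R (right (90° clockwise)) -> East
  L (left (90° counter-clockwise)) -> North
  R (right (90° clockwise)) -> East
Final: East

Answer: Final heading: East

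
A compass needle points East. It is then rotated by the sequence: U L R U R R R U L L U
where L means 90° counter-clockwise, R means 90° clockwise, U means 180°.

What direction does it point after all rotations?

Start: East
  U (U-turn (180°)) -> West
  L (left (90° counter-clockwise)) -> South
  R (right (90° clockwise)) -> West
  U (U-turn (180°)) -> East
  R (right (90° clockwise)) -> South
  R (right (90° clockwise)) -> West
  R (right (90° clockwise)) -> North
  U (U-turn (180°)) -> South
  L (left (90° counter-clockwise)) -> East
  L (left (90° counter-clockwise)) -> North
  U (U-turn (180°)) -> South
Final: South

Answer: Final heading: South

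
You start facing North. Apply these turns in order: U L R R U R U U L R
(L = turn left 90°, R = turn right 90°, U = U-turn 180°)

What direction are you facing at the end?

Start: North
  U (U-turn (180°)) -> South
  L (left (90° counter-clockwise)) -> East
  R (right (90° clockwise)) -> South
  R (right (90° clockwise)) -> West
  U (U-turn (180°)) -> East
  R (right (90° clockwise)) -> South
  U (U-turn (180°)) -> North
  U (U-turn (180°)) -> South
  L (left (90° counter-clockwise)) -> East
  R (right (90° clockwise)) -> South
Final: South

Answer: Final heading: South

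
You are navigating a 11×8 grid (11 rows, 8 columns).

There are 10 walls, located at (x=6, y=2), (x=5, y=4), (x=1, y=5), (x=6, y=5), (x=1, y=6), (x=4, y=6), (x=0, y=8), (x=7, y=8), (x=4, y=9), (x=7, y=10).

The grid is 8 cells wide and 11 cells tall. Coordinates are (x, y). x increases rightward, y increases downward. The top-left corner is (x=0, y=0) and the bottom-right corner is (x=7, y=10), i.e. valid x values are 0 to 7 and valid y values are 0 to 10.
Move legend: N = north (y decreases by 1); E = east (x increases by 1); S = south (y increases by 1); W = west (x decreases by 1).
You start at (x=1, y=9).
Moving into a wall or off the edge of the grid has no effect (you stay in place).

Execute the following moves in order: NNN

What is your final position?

Answer: Final position: (x=1, y=7)

Derivation:
Start: (x=1, y=9)
  N (north): (x=1, y=9) -> (x=1, y=8)
  N (north): (x=1, y=8) -> (x=1, y=7)
  N (north): blocked, stay at (x=1, y=7)
Final: (x=1, y=7)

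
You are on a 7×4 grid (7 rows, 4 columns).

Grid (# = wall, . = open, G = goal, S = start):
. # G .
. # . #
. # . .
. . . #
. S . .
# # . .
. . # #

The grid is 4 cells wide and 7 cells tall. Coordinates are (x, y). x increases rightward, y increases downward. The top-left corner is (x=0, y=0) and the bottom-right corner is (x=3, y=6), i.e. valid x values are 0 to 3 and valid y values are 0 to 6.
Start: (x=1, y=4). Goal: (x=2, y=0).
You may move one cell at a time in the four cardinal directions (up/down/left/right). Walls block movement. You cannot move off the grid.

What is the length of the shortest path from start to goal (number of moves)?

Answer: Shortest path length: 5

Derivation:
BFS from (x=1, y=4) until reaching (x=2, y=0):
  Distance 0: (x=1, y=4)
  Distance 1: (x=1, y=3), (x=0, y=4), (x=2, y=4)
  Distance 2: (x=0, y=3), (x=2, y=3), (x=3, y=4), (x=2, y=5)
  Distance 3: (x=0, y=2), (x=2, y=2), (x=3, y=5)
  Distance 4: (x=0, y=1), (x=2, y=1), (x=3, y=2)
  Distance 5: (x=0, y=0), (x=2, y=0)  <- goal reached here
One shortest path (5 moves): (x=1, y=4) -> (x=2, y=4) -> (x=2, y=3) -> (x=2, y=2) -> (x=2, y=1) -> (x=2, y=0)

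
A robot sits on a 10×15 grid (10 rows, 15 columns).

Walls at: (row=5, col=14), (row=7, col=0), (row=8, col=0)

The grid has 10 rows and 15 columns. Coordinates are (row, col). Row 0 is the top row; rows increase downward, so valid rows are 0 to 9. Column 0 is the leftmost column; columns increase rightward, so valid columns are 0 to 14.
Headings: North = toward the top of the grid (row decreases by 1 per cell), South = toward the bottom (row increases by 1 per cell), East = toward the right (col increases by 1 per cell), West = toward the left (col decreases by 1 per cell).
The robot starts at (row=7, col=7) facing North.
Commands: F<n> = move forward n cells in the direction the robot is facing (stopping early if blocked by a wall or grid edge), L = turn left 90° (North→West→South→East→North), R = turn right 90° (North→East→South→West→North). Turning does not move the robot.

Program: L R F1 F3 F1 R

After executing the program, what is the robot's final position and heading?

Answer: Final position: (row=2, col=7), facing East

Derivation:
Start: (row=7, col=7), facing North
  L: turn left, now facing West
  R: turn right, now facing North
  F1: move forward 1, now at (row=6, col=7)
  F3: move forward 3, now at (row=3, col=7)
  F1: move forward 1, now at (row=2, col=7)
  R: turn right, now facing East
Final: (row=2, col=7), facing East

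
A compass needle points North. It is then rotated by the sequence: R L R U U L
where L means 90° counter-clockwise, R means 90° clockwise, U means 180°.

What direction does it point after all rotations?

Answer: Final heading: North

Derivation:
Start: North
  R (right (90° clockwise)) -> East
  L (left (90° counter-clockwise)) -> North
  R (right (90° clockwise)) -> East
  U (U-turn (180°)) -> West
  U (U-turn (180°)) -> East
  L (left (90° counter-clockwise)) -> North
Final: North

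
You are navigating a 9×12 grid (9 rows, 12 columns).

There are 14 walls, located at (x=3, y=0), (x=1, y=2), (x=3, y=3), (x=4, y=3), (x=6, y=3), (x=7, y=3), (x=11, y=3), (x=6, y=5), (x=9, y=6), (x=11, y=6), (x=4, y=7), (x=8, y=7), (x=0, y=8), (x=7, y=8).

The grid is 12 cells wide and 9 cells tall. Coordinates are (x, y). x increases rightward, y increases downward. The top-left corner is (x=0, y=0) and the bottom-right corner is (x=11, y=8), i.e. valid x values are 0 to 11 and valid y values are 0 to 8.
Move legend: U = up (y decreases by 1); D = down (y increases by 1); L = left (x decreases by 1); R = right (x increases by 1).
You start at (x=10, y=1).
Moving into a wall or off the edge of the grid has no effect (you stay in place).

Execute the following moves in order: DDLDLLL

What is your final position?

Answer: Final position: (x=6, y=4)

Derivation:
Start: (x=10, y=1)
  D (down): (x=10, y=1) -> (x=10, y=2)
  D (down): (x=10, y=2) -> (x=10, y=3)
  L (left): (x=10, y=3) -> (x=9, y=3)
  D (down): (x=9, y=3) -> (x=9, y=4)
  L (left): (x=9, y=4) -> (x=8, y=4)
  L (left): (x=8, y=4) -> (x=7, y=4)
  L (left): (x=7, y=4) -> (x=6, y=4)
Final: (x=6, y=4)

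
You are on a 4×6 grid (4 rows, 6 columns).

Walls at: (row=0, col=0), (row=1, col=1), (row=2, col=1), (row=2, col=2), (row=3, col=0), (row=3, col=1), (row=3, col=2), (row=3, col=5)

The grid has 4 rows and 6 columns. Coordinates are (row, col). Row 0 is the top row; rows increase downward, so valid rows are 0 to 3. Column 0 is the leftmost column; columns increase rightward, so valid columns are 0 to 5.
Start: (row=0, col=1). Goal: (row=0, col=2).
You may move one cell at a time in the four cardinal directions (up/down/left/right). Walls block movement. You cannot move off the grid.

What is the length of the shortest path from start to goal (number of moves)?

BFS from (row=0, col=1) until reaching (row=0, col=2):
  Distance 0: (row=0, col=1)
  Distance 1: (row=0, col=2)  <- goal reached here
One shortest path (1 moves): (row=0, col=1) -> (row=0, col=2)

Answer: Shortest path length: 1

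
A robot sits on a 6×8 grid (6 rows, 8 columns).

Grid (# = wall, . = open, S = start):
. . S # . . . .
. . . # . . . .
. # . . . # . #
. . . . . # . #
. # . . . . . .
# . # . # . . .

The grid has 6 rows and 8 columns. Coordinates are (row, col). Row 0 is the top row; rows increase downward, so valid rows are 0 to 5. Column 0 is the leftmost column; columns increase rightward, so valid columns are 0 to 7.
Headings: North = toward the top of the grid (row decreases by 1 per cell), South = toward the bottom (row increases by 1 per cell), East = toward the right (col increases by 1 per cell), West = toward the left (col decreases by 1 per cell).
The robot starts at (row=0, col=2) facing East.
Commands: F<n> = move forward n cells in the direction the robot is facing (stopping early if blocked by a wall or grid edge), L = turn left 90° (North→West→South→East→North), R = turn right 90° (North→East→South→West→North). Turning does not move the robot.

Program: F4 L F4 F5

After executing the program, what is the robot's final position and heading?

Answer: Final position: (row=0, col=2), facing North

Derivation:
Start: (row=0, col=2), facing East
  F4: move forward 0/4 (blocked), now at (row=0, col=2)
  L: turn left, now facing North
  F4: move forward 0/4 (blocked), now at (row=0, col=2)
  F5: move forward 0/5 (blocked), now at (row=0, col=2)
Final: (row=0, col=2), facing North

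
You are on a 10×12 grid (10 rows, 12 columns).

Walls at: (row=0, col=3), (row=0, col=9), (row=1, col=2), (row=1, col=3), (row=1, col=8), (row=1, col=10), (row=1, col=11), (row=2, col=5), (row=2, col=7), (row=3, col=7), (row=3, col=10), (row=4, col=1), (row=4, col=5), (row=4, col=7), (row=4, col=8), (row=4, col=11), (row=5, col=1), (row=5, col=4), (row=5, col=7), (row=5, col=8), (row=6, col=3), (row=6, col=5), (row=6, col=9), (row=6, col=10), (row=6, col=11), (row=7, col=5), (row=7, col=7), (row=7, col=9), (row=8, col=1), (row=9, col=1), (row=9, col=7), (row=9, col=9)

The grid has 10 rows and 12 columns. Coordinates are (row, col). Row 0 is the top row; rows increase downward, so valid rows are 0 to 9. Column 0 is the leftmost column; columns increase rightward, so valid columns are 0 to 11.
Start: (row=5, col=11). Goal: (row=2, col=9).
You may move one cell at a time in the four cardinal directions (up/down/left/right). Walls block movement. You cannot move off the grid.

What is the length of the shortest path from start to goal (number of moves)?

BFS from (row=5, col=11) until reaching (row=2, col=9):
  Distance 0: (row=5, col=11)
  Distance 1: (row=5, col=10)
  Distance 2: (row=4, col=10), (row=5, col=9)
  Distance 3: (row=4, col=9)
  Distance 4: (row=3, col=9)
  Distance 5: (row=2, col=9), (row=3, col=8)  <- goal reached here
One shortest path (5 moves): (row=5, col=11) -> (row=5, col=10) -> (row=5, col=9) -> (row=4, col=9) -> (row=3, col=9) -> (row=2, col=9)

Answer: Shortest path length: 5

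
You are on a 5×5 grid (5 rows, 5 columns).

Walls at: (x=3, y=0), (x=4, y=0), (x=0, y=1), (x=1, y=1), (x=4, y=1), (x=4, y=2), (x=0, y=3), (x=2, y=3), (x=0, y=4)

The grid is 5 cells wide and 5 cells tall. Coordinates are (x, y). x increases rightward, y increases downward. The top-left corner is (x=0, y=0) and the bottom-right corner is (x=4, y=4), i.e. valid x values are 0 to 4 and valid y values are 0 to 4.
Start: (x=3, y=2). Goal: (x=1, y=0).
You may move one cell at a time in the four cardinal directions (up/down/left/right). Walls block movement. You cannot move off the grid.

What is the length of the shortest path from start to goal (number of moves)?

BFS from (x=3, y=2) until reaching (x=1, y=0):
  Distance 0: (x=3, y=2)
  Distance 1: (x=3, y=1), (x=2, y=2), (x=3, y=3)
  Distance 2: (x=2, y=1), (x=1, y=2), (x=4, y=3), (x=3, y=4)
  Distance 3: (x=2, y=0), (x=0, y=2), (x=1, y=3), (x=2, y=4), (x=4, y=4)
  Distance 4: (x=1, y=0), (x=1, y=4)  <- goal reached here
One shortest path (4 moves): (x=3, y=2) -> (x=2, y=2) -> (x=2, y=1) -> (x=2, y=0) -> (x=1, y=0)

Answer: Shortest path length: 4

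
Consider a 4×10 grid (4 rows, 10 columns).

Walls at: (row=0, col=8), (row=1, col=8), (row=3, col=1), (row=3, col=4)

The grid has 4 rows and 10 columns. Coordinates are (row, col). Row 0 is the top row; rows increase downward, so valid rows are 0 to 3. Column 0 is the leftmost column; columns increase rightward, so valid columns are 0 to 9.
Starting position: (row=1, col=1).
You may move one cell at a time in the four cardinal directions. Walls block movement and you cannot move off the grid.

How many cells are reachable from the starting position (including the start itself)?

BFS flood-fill from (row=1, col=1):
  Distance 0: (row=1, col=1)
  Distance 1: (row=0, col=1), (row=1, col=0), (row=1, col=2), (row=2, col=1)
  Distance 2: (row=0, col=0), (row=0, col=2), (row=1, col=3), (row=2, col=0), (row=2, col=2)
  Distance 3: (row=0, col=3), (row=1, col=4), (row=2, col=3), (row=3, col=0), (row=3, col=2)
  Distance 4: (row=0, col=4), (row=1, col=5), (row=2, col=4), (row=3, col=3)
  Distance 5: (row=0, col=5), (row=1, col=6), (row=2, col=5)
  Distance 6: (row=0, col=6), (row=1, col=7), (row=2, col=6), (row=3, col=5)
  Distance 7: (row=0, col=7), (row=2, col=7), (row=3, col=6)
  Distance 8: (row=2, col=8), (row=3, col=7)
  Distance 9: (row=2, col=9), (row=3, col=8)
  Distance 10: (row=1, col=9), (row=3, col=9)
  Distance 11: (row=0, col=9)
Total reachable: 36 (grid has 36 open cells total)

Answer: Reachable cells: 36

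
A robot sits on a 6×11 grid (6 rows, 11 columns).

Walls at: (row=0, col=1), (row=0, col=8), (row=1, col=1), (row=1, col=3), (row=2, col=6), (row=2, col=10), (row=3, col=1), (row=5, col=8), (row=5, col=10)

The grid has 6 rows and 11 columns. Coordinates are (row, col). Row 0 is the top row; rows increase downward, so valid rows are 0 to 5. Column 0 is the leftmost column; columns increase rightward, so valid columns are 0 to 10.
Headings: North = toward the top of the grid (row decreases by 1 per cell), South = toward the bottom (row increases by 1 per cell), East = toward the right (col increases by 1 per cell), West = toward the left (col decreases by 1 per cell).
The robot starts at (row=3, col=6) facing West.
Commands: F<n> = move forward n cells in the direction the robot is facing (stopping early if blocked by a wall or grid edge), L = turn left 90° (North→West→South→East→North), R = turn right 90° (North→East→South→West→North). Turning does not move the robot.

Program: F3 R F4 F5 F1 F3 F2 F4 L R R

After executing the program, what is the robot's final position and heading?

Start: (row=3, col=6), facing West
  F3: move forward 3, now at (row=3, col=3)
  R: turn right, now facing North
  F4: move forward 1/4 (blocked), now at (row=2, col=3)
  F5: move forward 0/5 (blocked), now at (row=2, col=3)
  F1: move forward 0/1 (blocked), now at (row=2, col=3)
  F3: move forward 0/3 (blocked), now at (row=2, col=3)
  F2: move forward 0/2 (blocked), now at (row=2, col=3)
  F4: move forward 0/4 (blocked), now at (row=2, col=3)
  L: turn left, now facing West
  R: turn right, now facing North
  R: turn right, now facing East
Final: (row=2, col=3), facing East

Answer: Final position: (row=2, col=3), facing East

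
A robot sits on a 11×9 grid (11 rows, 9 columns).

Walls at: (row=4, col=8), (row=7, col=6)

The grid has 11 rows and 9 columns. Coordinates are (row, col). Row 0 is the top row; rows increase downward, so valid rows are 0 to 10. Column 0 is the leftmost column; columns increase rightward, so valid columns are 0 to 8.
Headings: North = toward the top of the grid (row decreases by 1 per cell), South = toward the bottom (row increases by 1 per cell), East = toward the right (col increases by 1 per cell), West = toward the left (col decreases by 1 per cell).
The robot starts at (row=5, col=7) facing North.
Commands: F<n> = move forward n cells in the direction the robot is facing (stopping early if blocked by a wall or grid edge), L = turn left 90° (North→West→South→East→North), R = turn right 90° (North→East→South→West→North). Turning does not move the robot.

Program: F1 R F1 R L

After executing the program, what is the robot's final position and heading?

Start: (row=5, col=7), facing North
  F1: move forward 1, now at (row=4, col=7)
  R: turn right, now facing East
  F1: move forward 0/1 (blocked), now at (row=4, col=7)
  R: turn right, now facing South
  L: turn left, now facing East
Final: (row=4, col=7), facing East

Answer: Final position: (row=4, col=7), facing East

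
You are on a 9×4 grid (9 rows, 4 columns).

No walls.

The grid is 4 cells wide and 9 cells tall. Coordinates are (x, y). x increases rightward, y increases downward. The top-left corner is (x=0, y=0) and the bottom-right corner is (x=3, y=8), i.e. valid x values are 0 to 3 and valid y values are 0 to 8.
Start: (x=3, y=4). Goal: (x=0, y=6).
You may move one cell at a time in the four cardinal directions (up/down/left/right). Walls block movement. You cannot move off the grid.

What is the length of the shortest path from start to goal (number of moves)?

BFS from (x=3, y=4) until reaching (x=0, y=6):
  Distance 0: (x=3, y=4)
  Distance 1: (x=3, y=3), (x=2, y=4), (x=3, y=5)
  Distance 2: (x=3, y=2), (x=2, y=3), (x=1, y=4), (x=2, y=5), (x=3, y=6)
  Distance 3: (x=3, y=1), (x=2, y=2), (x=1, y=3), (x=0, y=4), (x=1, y=5), (x=2, y=6), (x=3, y=7)
  Distance 4: (x=3, y=0), (x=2, y=1), (x=1, y=2), (x=0, y=3), (x=0, y=5), (x=1, y=6), (x=2, y=7), (x=3, y=8)
  Distance 5: (x=2, y=0), (x=1, y=1), (x=0, y=2), (x=0, y=6), (x=1, y=7), (x=2, y=8)  <- goal reached here
One shortest path (5 moves): (x=3, y=4) -> (x=2, y=4) -> (x=1, y=4) -> (x=0, y=4) -> (x=0, y=5) -> (x=0, y=6)

Answer: Shortest path length: 5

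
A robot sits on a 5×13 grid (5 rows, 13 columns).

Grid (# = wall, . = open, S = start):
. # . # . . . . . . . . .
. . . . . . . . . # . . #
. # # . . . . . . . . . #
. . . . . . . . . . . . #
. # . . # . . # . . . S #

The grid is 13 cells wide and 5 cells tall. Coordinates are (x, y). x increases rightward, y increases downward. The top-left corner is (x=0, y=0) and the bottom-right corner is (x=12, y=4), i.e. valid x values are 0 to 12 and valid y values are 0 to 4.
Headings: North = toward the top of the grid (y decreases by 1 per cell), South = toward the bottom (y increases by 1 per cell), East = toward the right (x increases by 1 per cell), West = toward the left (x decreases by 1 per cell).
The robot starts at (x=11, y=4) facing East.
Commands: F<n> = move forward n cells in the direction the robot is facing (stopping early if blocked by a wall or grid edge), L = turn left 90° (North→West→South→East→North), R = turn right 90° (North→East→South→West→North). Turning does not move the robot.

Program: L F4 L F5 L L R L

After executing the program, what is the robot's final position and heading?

Start: (x=11, y=4), facing East
  L: turn left, now facing North
  F4: move forward 4, now at (x=11, y=0)
  L: turn left, now facing West
  F5: move forward 5, now at (x=6, y=0)
  L: turn left, now facing South
  L: turn left, now facing East
  R: turn right, now facing South
  L: turn left, now facing East
Final: (x=6, y=0), facing East

Answer: Final position: (x=6, y=0), facing East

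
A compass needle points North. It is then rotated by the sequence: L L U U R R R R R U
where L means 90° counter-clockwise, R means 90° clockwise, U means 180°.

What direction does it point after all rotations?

Answer: Final heading: East

Derivation:
Start: North
  L (left (90° counter-clockwise)) -> West
  L (left (90° counter-clockwise)) -> South
  U (U-turn (180°)) -> North
  U (U-turn (180°)) -> South
  R (right (90° clockwise)) -> West
  R (right (90° clockwise)) -> North
  R (right (90° clockwise)) -> East
  R (right (90° clockwise)) -> South
  R (right (90° clockwise)) -> West
  U (U-turn (180°)) -> East
Final: East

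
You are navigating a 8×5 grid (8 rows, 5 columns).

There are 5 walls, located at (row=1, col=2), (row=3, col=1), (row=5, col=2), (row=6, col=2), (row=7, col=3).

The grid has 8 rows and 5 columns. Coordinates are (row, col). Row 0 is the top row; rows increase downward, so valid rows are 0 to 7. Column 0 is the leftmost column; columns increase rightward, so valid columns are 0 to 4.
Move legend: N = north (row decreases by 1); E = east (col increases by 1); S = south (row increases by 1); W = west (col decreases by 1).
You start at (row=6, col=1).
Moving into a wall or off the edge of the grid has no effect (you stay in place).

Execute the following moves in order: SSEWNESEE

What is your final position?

Start: (row=6, col=1)
  S (south): (row=6, col=1) -> (row=7, col=1)
  S (south): blocked, stay at (row=7, col=1)
  E (east): (row=7, col=1) -> (row=7, col=2)
  W (west): (row=7, col=2) -> (row=7, col=1)
  N (north): (row=7, col=1) -> (row=6, col=1)
  E (east): blocked, stay at (row=6, col=1)
  S (south): (row=6, col=1) -> (row=7, col=1)
  E (east): (row=7, col=1) -> (row=7, col=2)
  E (east): blocked, stay at (row=7, col=2)
Final: (row=7, col=2)

Answer: Final position: (row=7, col=2)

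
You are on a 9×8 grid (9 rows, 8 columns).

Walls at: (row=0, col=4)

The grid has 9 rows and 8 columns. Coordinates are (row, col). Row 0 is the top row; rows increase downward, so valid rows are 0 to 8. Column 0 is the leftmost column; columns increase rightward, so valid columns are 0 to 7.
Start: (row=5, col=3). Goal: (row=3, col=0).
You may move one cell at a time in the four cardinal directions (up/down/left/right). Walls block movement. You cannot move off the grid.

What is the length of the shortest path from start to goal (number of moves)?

Answer: Shortest path length: 5

Derivation:
BFS from (row=5, col=3) until reaching (row=3, col=0):
  Distance 0: (row=5, col=3)
  Distance 1: (row=4, col=3), (row=5, col=2), (row=5, col=4), (row=6, col=3)
  Distance 2: (row=3, col=3), (row=4, col=2), (row=4, col=4), (row=5, col=1), (row=5, col=5), (row=6, col=2), (row=6, col=4), (row=7, col=3)
  Distance 3: (row=2, col=3), (row=3, col=2), (row=3, col=4), (row=4, col=1), (row=4, col=5), (row=5, col=0), (row=5, col=6), (row=6, col=1), (row=6, col=5), (row=7, col=2), (row=7, col=4), (row=8, col=3)
  Distance 4: (row=1, col=3), (row=2, col=2), (row=2, col=4), (row=3, col=1), (row=3, col=5), (row=4, col=0), (row=4, col=6), (row=5, col=7), (row=6, col=0), (row=6, col=6), (row=7, col=1), (row=7, col=5), (row=8, col=2), (row=8, col=4)
  Distance 5: (row=0, col=3), (row=1, col=2), (row=1, col=4), (row=2, col=1), (row=2, col=5), (row=3, col=0), (row=3, col=6), (row=4, col=7), (row=6, col=7), (row=7, col=0), (row=7, col=6), (row=8, col=1), (row=8, col=5)  <- goal reached here
One shortest path (5 moves): (row=5, col=3) -> (row=5, col=2) -> (row=5, col=1) -> (row=5, col=0) -> (row=4, col=0) -> (row=3, col=0)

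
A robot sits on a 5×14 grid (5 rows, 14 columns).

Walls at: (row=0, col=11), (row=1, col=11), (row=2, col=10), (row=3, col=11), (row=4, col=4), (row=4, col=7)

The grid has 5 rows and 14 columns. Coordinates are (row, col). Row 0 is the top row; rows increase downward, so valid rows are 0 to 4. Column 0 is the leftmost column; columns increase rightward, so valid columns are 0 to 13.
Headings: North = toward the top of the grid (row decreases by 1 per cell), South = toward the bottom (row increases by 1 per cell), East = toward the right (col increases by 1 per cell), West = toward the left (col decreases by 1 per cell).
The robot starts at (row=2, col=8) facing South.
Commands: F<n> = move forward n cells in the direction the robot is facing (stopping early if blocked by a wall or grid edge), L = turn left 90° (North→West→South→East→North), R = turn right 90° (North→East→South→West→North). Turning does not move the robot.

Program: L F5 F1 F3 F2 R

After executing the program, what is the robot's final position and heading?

Start: (row=2, col=8), facing South
  L: turn left, now facing East
  F5: move forward 1/5 (blocked), now at (row=2, col=9)
  F1: move forward 0/1 (blocked), now at (row=2, col=9)
  F3: move forward 0/3 (blocked), now at (row=2, col=9)
  F2: move forward 0/2 (blocked), now at (row=2, col=9)
  R: turn right, now facing South
Final: (row=2, col=9), facing South

Answer: Final position: (row=2, col=9), facing South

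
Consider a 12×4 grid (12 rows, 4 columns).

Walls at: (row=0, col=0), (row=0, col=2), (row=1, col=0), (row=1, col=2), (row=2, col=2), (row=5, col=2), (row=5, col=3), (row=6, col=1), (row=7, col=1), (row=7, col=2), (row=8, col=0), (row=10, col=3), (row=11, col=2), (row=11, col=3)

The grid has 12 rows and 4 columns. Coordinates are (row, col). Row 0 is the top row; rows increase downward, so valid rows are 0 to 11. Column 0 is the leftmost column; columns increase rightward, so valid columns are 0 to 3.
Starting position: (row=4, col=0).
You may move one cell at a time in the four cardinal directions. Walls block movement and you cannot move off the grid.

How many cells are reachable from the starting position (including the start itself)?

Answer: Reachable cells: 19

Derivation:
BFS flood-fill from (row=4, col=0):
  Distance 0: (row=4, col=0)
  Distance 1: (row=3, col=0), (row=4, col=1), (row=5, col=0)
  Distance 2: (row=2, col=0), (row=3, col=1), (row=4, col=2), (row=5, col=1), (row=6, col=0)
  Distance 3: (row=2, col=1), (row=3, col=2), (row=4, col=3), (row=7, col=0)
  Distance 4: (row=1, col=1), (row=3, col=3)
  Distance 5: (row=0, col=1), (row=2, col=3)
  Distance 6: (row=1, col=3)
  Distance 7: (row=0, col=3)
Total reachable: 19 (grid has 34 open cells total)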